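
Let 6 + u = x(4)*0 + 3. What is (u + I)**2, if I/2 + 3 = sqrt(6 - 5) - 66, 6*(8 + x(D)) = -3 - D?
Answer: 19321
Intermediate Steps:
x(D) = -17/2 - D/6 (x(D) = -8 + (-3 - D)/6 = -8 + (-1/2 - D/6) = -17/2 - D/6)
I = -136 (I = -6 + 2*(sqrt(6 - 5) - 66) = -6 + 2*(sqrt(1) - 66) = -6 + 2*(1 - 66) = -6 + 2*(-65) = -6 - 130 = -136)
u = -3 (u = -6 + ((-17/2 - 1/6*4)*0 + 3) = -6 + ((-17/2 - 2/3)*0 + 3) = -6 + (-55/6*0 + 3) = -6 + (0 + 3) = -6 + 3 = -3)
(u + I)**2 = (-3 - 136)**2 = (-139)**2 = 19321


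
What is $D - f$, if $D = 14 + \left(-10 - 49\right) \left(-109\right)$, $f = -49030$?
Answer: $55475$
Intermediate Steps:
$D = 6445$ ($D = 14 - -6431 = 14 + 6431 = 6445$)
$D - f = 6445 - -49030 = 6445 + 49030 = 55475$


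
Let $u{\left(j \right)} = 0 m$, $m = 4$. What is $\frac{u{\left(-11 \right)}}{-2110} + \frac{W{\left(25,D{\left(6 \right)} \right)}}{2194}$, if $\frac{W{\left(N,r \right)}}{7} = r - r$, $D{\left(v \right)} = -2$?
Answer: $0$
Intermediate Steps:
$u{\left(j \right)} = 0$ ($u{\left(j \right)} = 0 \cdot 4 = 0$)
$W{\left(N,r \right)} = 0$ ($W{\left(N,r \right)} = 7 \left(r - r\right) = 7 \cdot 0 = 0$)
$\frac{u{\left(-11 \right)}}{-2110} + \frac{W{\left(25,D{\left(6 \right)} \right)}}{2194} = \frac{0}{-2110} + \frac{0}{2194} = 0 \left(- \frac{1}{2110}\right) + 0 \cdot \frac{1}{2194} = 0 + 0 = 0$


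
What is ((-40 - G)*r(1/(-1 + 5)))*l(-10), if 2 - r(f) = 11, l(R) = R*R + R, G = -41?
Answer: -810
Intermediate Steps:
l(R) = R + R**2 (l(R) = R**2 + R = R + R**2)
r(f) = -9 (r(f) = 2 - 1*11 = 2 - 11 = -9)
((-40 - G)*r(1/(-1 + 5)))*l(-10) = ((-40 - 1*(-41))*(-9))*(-10*(1 - 10)) = ((-40 + 41)*(-9))*(-10*(-9)) = (1*(-9))*90 = -9*90 = -810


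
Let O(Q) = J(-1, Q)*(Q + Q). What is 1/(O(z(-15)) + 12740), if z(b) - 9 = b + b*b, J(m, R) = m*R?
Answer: -1/83182 ≈ -1.2022e-5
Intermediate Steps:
J(m, R) = R*m
z(b) = 9 + b + b² (z(b) = 9 + (b + b*b) = 9 + (b + b²) = 9 + b + b²)
O(Q) = -2*Q² (O(Q) = (Q*(-1))*(Q + Q) = (-Q)*(2*Q) = -2*Q²)
1/(O(z(-15)) + 12740) = 1/(-2*(9 - 15 + (-15)²)² + 12740) = 1/(-2*(9 - 15 + 225)² + 12740) = 1/(-2*219² + 12740) = 1/(-2*47961 + 12740) = 1/(-95922 + 12740) = 1/(-83182) = -1/83182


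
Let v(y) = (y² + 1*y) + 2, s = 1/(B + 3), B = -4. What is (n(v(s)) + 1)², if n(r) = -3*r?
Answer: 25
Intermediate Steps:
s = -1 (s = 1/(-4 + 3) = 1/(-1) = -1)
v(y) = 2 + y + y² (v(y) = (y² + y) + 2 = (y + y²) + 2 = 2 + y + y²)
(n(v(s)) + 1)² = (-3*(2 - 1 + (-1)²) + 1)² = (-3*(2 - 1 + 1) + 1)² = (-3*2 + 1)² = (-6 + 1)² = (-5)² = 25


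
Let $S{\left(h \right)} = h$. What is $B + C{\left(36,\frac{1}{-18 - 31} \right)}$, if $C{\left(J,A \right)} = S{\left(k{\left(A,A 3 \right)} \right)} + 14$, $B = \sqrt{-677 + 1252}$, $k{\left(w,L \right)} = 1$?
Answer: $15 + 5 \sqrt{23} \approx 38.979$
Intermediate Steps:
$B = 5 \sqrt{23}$ ($B = \sqrt{575} = 5 \sqrt{23} \approx 23.979$)
$C{\left(J,A \right)} = 15$ ($C{\left(J,A \right)} = 1 + 14 = 15$)
$B + C{\left(36,\frac{1}{-18 - 31} \right)} = 5 \sqrt{23} + 15 = 15 + 5 \sqrt{23}$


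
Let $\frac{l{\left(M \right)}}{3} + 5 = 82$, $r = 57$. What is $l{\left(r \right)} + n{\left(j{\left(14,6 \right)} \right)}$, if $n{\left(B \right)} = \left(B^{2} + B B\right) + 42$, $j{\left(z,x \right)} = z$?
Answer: $665$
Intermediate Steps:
$n{\left(B \right)} = 42 + 2 B^{2}$ ($n{\left(B \right)} = \left(B^{2} + B^{2}\right) + 42 = 2 B^{2} + 42 = 42 + 2 B^{2}$)
$l{\left(M \right)} = 231$ ($l{\left(M \right)} = -15 + 3 \cdot 82 = -15 + 246 = 231$)
$l{\left(r \right)} + n{\left(j{\left(14,6 \right)} \right)} = 231 + \left(42 + 2 \cdot 14^{2}\right) = 231 + \left(42 + 2 \cdot 196\right) = 231 + \left(42 + 392\right) = 231 + 434 = 665$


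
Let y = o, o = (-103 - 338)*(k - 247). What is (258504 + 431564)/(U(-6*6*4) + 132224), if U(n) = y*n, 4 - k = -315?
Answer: 172517/1176128 ≈ 0.14668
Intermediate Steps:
k = 319 (k = 4 - 1*(-315) = 4 + 315 = 319)
o = -31752 (o = (-103 - 338)*(319 - 247) = -441*72 = -31752)
y = -31752
U(n) = -31752*n
(258504 + 431564)/(U(-6*6*4) + 132224) = (258504 + 431564)/(-31752*(-6*6)*4 + 132224) = 690068/(-(-1143072)*4 + 132224) = 690068/(-31752*(-144) + 132224) = 690068/(4572288 + 132224) = 690068/4704512 = 690068*(1/4704512) = 172517/1176128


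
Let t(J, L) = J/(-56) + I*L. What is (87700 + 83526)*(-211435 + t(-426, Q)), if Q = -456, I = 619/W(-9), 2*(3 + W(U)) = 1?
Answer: -1180864475263/70 ≈ -1.6869e+10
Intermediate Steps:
W(U) = -5/2 (W(U) = -3 + (½)*1 = -3 + ½ = -5/2)
I = -1238/5 (I = 619/(-5/2) = 619*(-⅖) = -1238/5 ≈ -247.60)
t(J, L) = -1238*L/5 - J/56 (t(J, L) = J/(-56) - 1238*L/5 = -J/56 - 1238*L/5 = -1238*L/5 - J/56)
(87700 + 83526)*(-211435 + t(-426, Q)) = (87700 + 83526)*(-211435 + (-1238/5*(-456) - 1/56*(-426))) = 171226*(-211435 + (564528/5 + 213/28)) = 171226*(-211435 + 15807849/140) = 171226*(-13793051/140) = -1180864475263/70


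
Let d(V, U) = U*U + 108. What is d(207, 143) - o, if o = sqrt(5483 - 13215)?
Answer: 20557 - 2*I*sqrt(1933) ≈ 20557.0 - 87.932*I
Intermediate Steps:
d(V, U) = 108 + U**2 (d(V, U) = U**2 + 108 = 108 + U**2)
o = 2*I*sqrt(1933) (o = sqrt(-7732) = 2*I*sqrt(1933) ≈ 87.932*I)
d(207, 143) - o = (108 + 143**2) - 2*I*sqrt(1933) = (108 + 20449) - 2*I*sqrt(1933) = 20557 - 2*I*sqrt(1933)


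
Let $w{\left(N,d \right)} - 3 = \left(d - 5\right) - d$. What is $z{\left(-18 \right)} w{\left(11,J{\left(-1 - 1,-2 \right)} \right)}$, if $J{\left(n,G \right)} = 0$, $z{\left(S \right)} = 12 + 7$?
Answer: $-38$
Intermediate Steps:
$z{\left(S \right)} = 19$
$w{\left(N,d \right)} = -2$ ($w{\left(N,d \right)} = 3 + \left(\left(d - 5\right) - d\right) = 3 + \left(\left(-5 + d\right) - d\right) = 3 - 5 = -2$)
$z{\left(-18 \right)} w{\left(11,J{\left(-1 - 1,-2 \right)} \right)} = 19 \left(-2\right) = -38$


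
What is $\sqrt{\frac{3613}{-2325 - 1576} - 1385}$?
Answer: $\frac{3 i \sqrt{2343416522}}{3901} \approx 37.228 i$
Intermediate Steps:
$\sqrt{\frac{3613}{-2325 - 1576} - 1385} = \sqrt{\frac{3613}{-3901} - 1385} = \sqrt{3613 \left(- \frac{1}{3901}\right) - 1385} = \sqrt{- \frac{3613}{3901} - 1385} = \sqrt{- \frac{5406498}{3901}} = \frac{3 i \sqrt{2343416522}}{3901}$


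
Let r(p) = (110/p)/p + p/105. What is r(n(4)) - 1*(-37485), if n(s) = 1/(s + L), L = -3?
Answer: 3947476/105 ≈ 37595.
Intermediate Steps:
n(s) = 1/(-3 + s) (n(s) = 1/(s - 3) = 1/(-3 + s))
r(p) = 110/p² + p/105 (r(p) = 110/p² + p*(1/105) = 110/p² + p/105)
r(n(4)) - 1*(-37485) = (110/(1/(-3 + 4))² + 1/(105*(-3 + 4))) - 1*(-37485) = (110/(1/1)² + (1/105)/1) + 37485 = (110/1² + (1/105)*1) + 37485 = (110*1 + 1/105) + 37485 = (110 + 1/105) + 37485 = 11551/105 + 37485 = 3947476/105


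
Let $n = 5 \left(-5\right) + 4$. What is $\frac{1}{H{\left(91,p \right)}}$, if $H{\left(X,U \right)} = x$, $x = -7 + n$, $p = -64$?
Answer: $- \frac{1}{28} \approx -0.035714$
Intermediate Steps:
$n = -21$ ($n = -25 + 4 = -21$)
$x = -28$ ($x = -7 - 21 = -28$)
$H{\left(X,U \right)} = -28$
$\frac{1}{H{\left(91,p \right)}} = \frac{1}{-28} = - \frac{1}{28}$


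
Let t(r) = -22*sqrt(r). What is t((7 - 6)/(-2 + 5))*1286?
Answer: -28292*sqrt(3)/3 ≈ -16334.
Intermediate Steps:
t((7 - 6)/(-2 + 5))*1286 = -22*sqrt(7 - 6)/sqrt(-2 + 5)*1286 = -22*sqrt(3)/3*1286 = -28292*sqrt(3)/3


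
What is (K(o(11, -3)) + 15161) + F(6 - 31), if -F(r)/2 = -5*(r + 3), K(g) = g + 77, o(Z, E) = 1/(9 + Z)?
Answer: 300361/20 ≈ 15018.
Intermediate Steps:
K(g) = 77 + g
F(r) = 30 + 10*r (F(r) = -(-10)*(r + 3) = -(-10)*(3 + r) = -2*(-15 - 5*r) = 30 + 10*r)
(K(o(11, -3)) + 15161) + F(6 - 31) = ((77 + 1/(9 + 11)) + 15161) + (30 + 10*(6 - 31)) = ((77 + 1/20) + 15161) + (30 + 10*(-25)) = ((77 + 1/20) + 15161) + (30 - 250) = (1541/20 + 15161) - 220 = 304761/20 - 220 = 300361/20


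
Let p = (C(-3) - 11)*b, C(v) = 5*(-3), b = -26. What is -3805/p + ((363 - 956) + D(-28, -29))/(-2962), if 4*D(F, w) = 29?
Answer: -10874443/2002312 ≈ -5.4309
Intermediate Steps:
C(v) = -15
D(F, w) = 29/4 (D(F, w) = (¼)*29 = 29/4)
p = 676 (p = (-15 - 11)*(-26) = -26*(-26) = 676)
-3805/p + ((363 - 956) + D(-28, -29))/(-2962) = -3805/676 + ((363 - 956) + 29/4)/(-2962) = -3805*1/676 + (-593 + 29/4)*(-1/2962) = -3805/676 - 2343/4*(-1/2962) = -3805/676 + 2343/11848 = -10874443/2002312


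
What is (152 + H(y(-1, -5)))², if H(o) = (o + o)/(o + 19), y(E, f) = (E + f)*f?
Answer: 56370064/2401 ≈ 23478.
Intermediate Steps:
y(E, f) = f*(E + f)
H(o) = 2*o/(19 + o) (H(o) = (2*o)/(19 + o) = 2*o/(19 + o))
(152 + H(y(-1, -5)))² = (152 + 2*(-5*(-1 - 5))/(19 - 5*(-1 - 5)))² = (152 + 2*(-5*(-6))/(19 - 5*(-6)))² = (152 + 2*30/(19 + 30))² = (152 + 2*30/49)² = (152 + 2*30*(1/49))² = (152 + 60/49)² = (7508/49)² = 56370064/2401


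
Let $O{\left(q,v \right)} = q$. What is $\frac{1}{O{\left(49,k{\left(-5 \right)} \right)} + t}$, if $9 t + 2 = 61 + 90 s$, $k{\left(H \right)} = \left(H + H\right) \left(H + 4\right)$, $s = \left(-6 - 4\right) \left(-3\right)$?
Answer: $\frac{9}{3200} \approx 0.0028125$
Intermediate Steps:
$s = 30$ ($s = \left(-10\right) \left(-3\right) = 30$)
$k{\left(H \right)} = 2 H \left(4 + H\right)$
$t = \frac{2759}{9}$ ($t = - \frac{2}{9} + \frac{61 + 90 \cdot 30}{9} = - \frac{2}{9} + \frac{61 + 2700}{9} = - \frac{2}{9} + \frac{1}{9} \cdot 2761 = - \frac{2}{9} + \frac{2761}{9} = \frac{2759}{9} \approx 306.56$)
$\frac{1}{O{\left(49,k{\left(-5 \right)} \right)} + t} = \frac{1}{49 + \frac{2759}{9}} = \frac{1}{\frac{3200}{9}} = \frac{9}{3200}$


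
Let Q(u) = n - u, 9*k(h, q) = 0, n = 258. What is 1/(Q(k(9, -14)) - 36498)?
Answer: -1/36240 ≈ -2.7594e-5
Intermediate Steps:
k(h, q) = 0 (k(h, q) = (⅑)*0 = 0)
Q(u) = 258 - u
1/(Q(k(9, -14)) - 36498) = 1/((258 - 1*0) - 36498) = 1/((258 + 0) - 36498) = 1/(258 - 36498) = 1/(-36240) = -1/36240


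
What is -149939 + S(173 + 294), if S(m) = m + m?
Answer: -149005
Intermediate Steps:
S(m) = 2*m
-149939 + S(173 + 294) = -149939 + 2*(173 + 294) = -149939 + 2*467 = -149939 + 934 = -149005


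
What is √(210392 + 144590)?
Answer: √354982 ≈ 595.80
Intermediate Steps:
√(210392 + 144590) = √354982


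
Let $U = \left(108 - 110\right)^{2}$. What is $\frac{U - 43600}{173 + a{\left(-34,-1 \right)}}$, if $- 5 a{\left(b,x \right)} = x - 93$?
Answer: $- \frac{31140}{137} \approx -227.3$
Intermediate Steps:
$a{\left(b,x \right)} = \frac{93}{5} - \frac{x}{5}$ ($a{\left(b,x \right)} = - \frac{x - 93}{5} = - \frac{-93 + x}{5} = \frac{93}{5} - \frac{x}{5}$)
$U = 4$ ($U = \left(-2\right)^{2} = 4$)
$\frac{U - 43600}{173 + a{\left(-34,-1 \right)}} = \frac{4 - 43600}{173 + \left(\frac{93}{5} - - \frac{1}{5}\right)} = - \frac{43596}{173 + \left(\frac{93}{5} + \frac{1}{5}\right)} = - \frac{43596}{173 + \frac{94}{5}} = - \frac{43596}{\frac{959}{5}} = \left(-43596\right) \frac{5}{959} = - \frac{31140}{137}$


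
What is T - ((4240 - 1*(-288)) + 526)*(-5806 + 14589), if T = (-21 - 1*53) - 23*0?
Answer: -44389356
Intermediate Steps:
T = -74 (T = (-21 - 53) + 0 = -74 + 0 = -74)
T - ((4240 - 1*(-288)) + 526)*(-5806 + 14589) = -74 - ((4240 - 1*(-288)) + 526)*(-5806 + 14589) = -74 - ((4240 + 288) + 526)*8783 = -74 - (4528 + 526)*8783 = -74 - 5054*8783 = -74 - 1*44389282 = -74 - 44389282 = -44389356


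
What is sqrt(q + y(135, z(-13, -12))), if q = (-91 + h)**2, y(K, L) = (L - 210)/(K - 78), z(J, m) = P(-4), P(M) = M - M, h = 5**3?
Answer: sqrt(415986)/19 ≈ 33.946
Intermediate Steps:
h = 125
P(M) = 0
z(J, m) = 0
y(K, L) = (-210 + L)/(-78 + K)
q = 1156 (q = (-91 + 125)**2 = 34**2 = 1156)
sqrt(q + y(135, z(-13, -12))) = sqrt(1156 + (-210 + 0)/(-78 + 135)) = sqrt(1156 - 210/57) = sqrt(1156 + (1/57)*(-210)) = sqrt(1156 - 70/19) = sqrt(21894/19) = sqrt(415986)/19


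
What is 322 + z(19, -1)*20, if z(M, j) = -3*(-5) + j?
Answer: 602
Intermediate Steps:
z(M, j) = 15 + j
322 + z(19, -1)*20 = 322 + (15 - 1)*20 = 322 + 14*20 = 322 + 280 = 602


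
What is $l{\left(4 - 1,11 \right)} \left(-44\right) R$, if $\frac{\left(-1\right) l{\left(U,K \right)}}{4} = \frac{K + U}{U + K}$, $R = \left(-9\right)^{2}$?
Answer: $14256$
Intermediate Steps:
$R = 81$
$l{\left(U,K \right)} = -4$ ($l{\left(U,K \right)} = - 4 \frac{K + U}{U + K} = - 4 \frac{K + U}{K + U} = \left(-4\right) 1 = -4$)
$l{\left(4 - 1,11 \right)} \left(-44\right) R = \left(-4\right) \left(-44\right) 81 = 176 \cdot 81 = 14256$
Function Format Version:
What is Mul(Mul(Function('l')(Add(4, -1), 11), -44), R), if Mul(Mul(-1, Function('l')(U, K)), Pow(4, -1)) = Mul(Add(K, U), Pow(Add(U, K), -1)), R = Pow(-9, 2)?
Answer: 14256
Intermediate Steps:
R = 81
Function('l')(U, K) = -4 (Function('l')(U, K) = Mul(-4, Mul(Add(K, U), Pow(Add(U, K), -1))) = Mul(-4, Mul(Add(K, U), Pow(Add(K, U), -1))) = Mul(-4, 1) = -4)
Mul(Mul(Function('l')(Add(4, -1), 11), -44), R) = Mul(Mul(-4, -44), 81) = Mul(176, 81) = 14256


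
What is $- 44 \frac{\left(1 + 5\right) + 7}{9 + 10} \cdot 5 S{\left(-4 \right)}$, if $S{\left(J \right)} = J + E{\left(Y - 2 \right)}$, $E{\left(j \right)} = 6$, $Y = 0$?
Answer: $- \frac{5720}{19} \approx -301.05$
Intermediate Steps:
$S{\left(J \right)} = 6 + J$ ($S{\left(J \right)} = J + 6 = 6 + J$)
$- 44 \frac{\left(1 + 5\right) + 7}{9 + 10} \cdot 5 S{\left(-4 \right)} = - 44 \frac{\left(1 + 5\right) + 7}{9 + 10} \cdot 5 \left(6 - 4\right) = - 44 \frac{6 + 7}{19} \cdot 5 \cdot 2 = - 44 \cdot 13 \cdot \frac{1}{19} \cdot 5 \cdot 2 = - 44 \cdot \frac{13}{19} \cdot 5 \cdot 2 = \left(-44\right) \frac{65}{19} \cdot 2 = \left(- \frac{2860}{19}\right) 2 = - \frac{5720}{19}$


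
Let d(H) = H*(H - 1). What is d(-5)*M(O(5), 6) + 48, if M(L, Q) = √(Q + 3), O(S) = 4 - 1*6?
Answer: 138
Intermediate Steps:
O(S) = -2 (O(S) = 4 - 6 = -2)
d(H) = H*(-1 + H)
M(L, Q) = √(3 + Q)
d(-5)*M(O(5), 6) + 48 = (-5*(-1 - 5))*√(3 + 6) + 48 = (-5*(-6))*√9 + 48 = 30*3 + 48 = 90 + 48 = 138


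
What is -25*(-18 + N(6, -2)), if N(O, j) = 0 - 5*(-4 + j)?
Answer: -300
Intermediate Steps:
N(O, j) = 20 - 5*j (N(O, j) = 0 - (-20 + 5*j) = 0 + (20 - 5*j) = 20 - 5*j)
-25*(-18 + N(6, -2)) = -25*(-18 + (20 - 5*(-2))) = -25*(-18 + (20 + 10)) = -25*(-18 + 30) = -25*12 = -300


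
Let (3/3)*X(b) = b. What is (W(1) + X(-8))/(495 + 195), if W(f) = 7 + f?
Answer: 0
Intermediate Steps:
X(b) = b
(W(1) + X(-8))/(495 + 195) = ((7 + 1) - 8)/(495 + 195) = (8 - 8)/690 = 0*(1/690) = 0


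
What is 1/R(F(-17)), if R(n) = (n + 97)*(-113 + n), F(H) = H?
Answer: -1/10400 ≈ -9.6154e-5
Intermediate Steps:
R(n) = (-113 + n)*(97 + n) (R(n) = (97 + n)*(-113 + n) = (-113 + n)*(97 + n))
1/R(F(-17)) = 1/(-10961 + (-17)² - 16*(-17)) = 1/(-10961 + 289 + 272) = 1/(-10400) = -1/10400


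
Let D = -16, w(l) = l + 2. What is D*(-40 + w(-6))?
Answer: 704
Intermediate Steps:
w(l) = 2 + l
D*(-40 + w(-6)) = -16*(-40 + (2 - 6)) = -16*(-40 - 4) = -16*(-44) = 704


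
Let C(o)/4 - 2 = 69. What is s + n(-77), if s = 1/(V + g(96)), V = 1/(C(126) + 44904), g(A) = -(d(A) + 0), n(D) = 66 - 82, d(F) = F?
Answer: -69453940/4338047 ≈ -16.010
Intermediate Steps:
n(D) = -16
C(o) = 284 (C(o) = 8 + 4*69 = 8 + 276 = 284)
g(A) = -A (g(A) = -(A + 0) = -A)
V = 1/45188 (V = 1/(284 + 44904) = 1/45188 ≈ 2.2130e-5)
s = -45188/4338047 (s = 1/(1/45188 - 1*96) = 1/(1/45188 - 96) = 1/(-4338047/45188) = -45188/4338047 ≈ -0.010417)
s + n(-77) = -45188/4338047 - 16 = -69453940/4338047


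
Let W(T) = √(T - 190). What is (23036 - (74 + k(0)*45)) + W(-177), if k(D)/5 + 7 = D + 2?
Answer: 24087 + I*√367 ≈ 24087.0 + 19.157*I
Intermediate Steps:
W(T) = √(-190 + T)
k(D) = -25 + 5*D (k(D) = -35 + 5*(D + 2) = -35 + 5*(2 + D) = -35 + (10 + 5*D) = -25 + 5*D)
(23036 - (74 + k(0)*45)) + W(-177) = (23036 - (74 + (-25 + 5*0)*45)) + √(-190 - 177) = (23036 - (74 + (-25 + 0)*45)) + √(-367) = (23036 - (74 - 25*45)) + I*√367 = (23036 - (74 - 1125)) + I*√367 = (23036 - 1*(-1051)) + I*√367 = (23036 + 1051) + I*√367 = 24087 + I*√367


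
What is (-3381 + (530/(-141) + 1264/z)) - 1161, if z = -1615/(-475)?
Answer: -10005064/2397 ≈ -4174.0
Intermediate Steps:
z = 17/5 (z = -1615*(-1/475) = 17/5 ≈ 3.4000)
(-3381 + (530/(-141) + 1264/z)) - 1161 = (-3381 + (530/(-141) + 1264/(17/5))) - 1161 = (-3381 + (530*(-1/141) + 1264*(5/17))) - 1161 = (-3381 + (-530/141 + 6320/17)) - 1161 = (-3381 + 882110/2397) - 1161 = -7222147/2397 - 1161 = -10005064/2397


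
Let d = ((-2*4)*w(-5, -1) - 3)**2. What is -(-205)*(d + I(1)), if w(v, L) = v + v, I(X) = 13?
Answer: 1218110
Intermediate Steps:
w(v, L) = 2*v
d = 5929 (d = ((-2*4)*(2*(-5)) - 3)**2 = (-8*(-10) - 3)**2 = (80 - 3)**2 = 77**2 = 5929)
-(-205)*(d + I(1)) = -(-205)*(5929 + 13) = -(-205)*5942 = -1*(-1218110) = 1218110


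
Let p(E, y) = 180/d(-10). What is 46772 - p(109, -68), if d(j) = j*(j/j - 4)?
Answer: 46766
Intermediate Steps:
d(j) = -3*j (d(j) = j*(1 - 4) = j*(-3) = -3*j)
p(E, y) = 6 (p(E, y) = 180/((-3*(-10))) = 180/30 = 180*(1/30) = 6)
46772 - p(109, -68) = 46772 - 1*6 = 46772 - 6 = 46766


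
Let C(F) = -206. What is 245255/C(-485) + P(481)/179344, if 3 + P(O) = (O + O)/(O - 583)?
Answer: -560808944831/471047016 ≈ -1190.6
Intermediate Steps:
P(O) = -3 + 2*O/(-583 + O) (P(O) = -3 + (O + O)/(O - 583) = -3 + (2*O)/(-583 + O) = -3 + 2*O/(-583 + O))
245255/C(-485) + P(481)/179344 = 245255/(-206) + ((1749 - 1*481)/(-583 + 481))/179344 = 245255*(-1/206) + ((1749 - 481)/(-102))*(1/179344) = -245255/206 - 1/102*1268*(1/179344) = -245255/206 - 634/51*1/179344 = -245255/206 - 317/4573272 = -560808944831/471047016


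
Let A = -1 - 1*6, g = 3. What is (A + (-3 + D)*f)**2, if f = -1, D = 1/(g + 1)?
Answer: 289/16 ≈ 18.063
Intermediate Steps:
D = 1/4 (D = 1/(3 + 1) = 1/4 ≈ 0.25000)
A = -7 (A = -1 - 6 = -7)
(A + (-3 + D)*f)**2 = (-7 + (-3 + 1/4)*(-1))**2 = (-7 - 11/4*(-1))**2 = (-7 + 11/4)**2 = (-17/4)**2 = 289/16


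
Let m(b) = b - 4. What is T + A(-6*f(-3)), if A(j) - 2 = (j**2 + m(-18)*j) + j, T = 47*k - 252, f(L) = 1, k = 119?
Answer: 5505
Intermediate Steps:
T = 5341 (T = 47*119 - 252 = 5593 - 252 = 5341)
m(b) = -4 + b
A(j) = 2 + j**2 - 21*j (A(j) = 2 + ((j**2 + (-4 - 18)*j) + j) = 2 + ((j**2 - 22*j) + j) = 2 + (j**2 - 21*j) = 2 + j**2 - 21*j)
T + A(-6*f(-3)) = 5341 + (2 + (-6*1)**2 - (-126)) = 5341 + (2 + (-6)**2 - 21*(-6)) = 5341 + (2 + 36 + 126) = 5341 + 164 = 5505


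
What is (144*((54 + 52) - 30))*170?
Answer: 1860480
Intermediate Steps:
(144*((54 + 52) - 30))*170 = (144*(106 - 30))*170 = (144*76)*170 = 10944*170 = 1860480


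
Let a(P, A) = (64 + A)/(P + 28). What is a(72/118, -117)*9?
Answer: -28143/1688 ≈ -16.672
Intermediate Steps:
a(P, A) = (64 + A)/(28 + P)
a(72/118, -117)*9 = ((64 - 117)/(28 + 72/118))*9 = (-53/(28 + 72*(1/118)))*9 = (-53/(28 + 36/59))*9 = (-53/(1688/59))*9 = ((59/1688)*(-53))*9 = -3127/1688*9 = -28143/1688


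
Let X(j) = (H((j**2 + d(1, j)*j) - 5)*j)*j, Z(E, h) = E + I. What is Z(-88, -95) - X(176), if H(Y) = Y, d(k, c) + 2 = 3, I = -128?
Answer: -964809688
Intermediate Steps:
d(k, c) = 1 (d(k, c) = -2 + 3 = 1)
Z(E, h) = -128 + E (Z(E, h) = E - 128 = -128 + E)
X(j) = j**2*(-5 + j + j**2) (X(j) = (((j**2 + 1*j) - 5)*j)*j = (((j**2 + j) - 5)*j)*j = (((j + j**2) - 5)*j)*j = ((-5 + j + j**2)*j)*j = (j*(-5 + j + j**2))*j = j**2*(-5 + j + j**2))
Z(-88, -95) - X(176) = (-128 - 88) - 176**2*(-5 + 176 + 176**2) = -216 - 30976*(-5 + 176 + 30976) = -216 - 30976*31147 = -216 - 1*964809472 = -216 - 964809472 = -964809688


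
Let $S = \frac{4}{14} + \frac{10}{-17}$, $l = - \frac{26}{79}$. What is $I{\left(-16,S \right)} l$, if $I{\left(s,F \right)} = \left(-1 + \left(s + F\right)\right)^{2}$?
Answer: $- \frac{110226506}{1118719} \approx -98.529$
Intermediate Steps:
$l = - \frac{26}{79}$ ($l = \left(-26\right) \frac{1}{79} = - \frac{26}{79} \approx -0.32911$)
$S = - \frac{36}{119}$ ($S = 4 \cdot \frac{1}{14} + 10 \left(- \frac{1}{17}\right) = \frac{2}{7} - \frac{10}{17} = - \frac{36}{119} \approx -0.30252$)
$I{\left(s,F \right)} = \left(-1 + F + s\right)^{2}$ ($I{\left(s,F \right)} = \left(-1 + \left(F + s\right)\right)^{2} = \left(-1 + F + s\right)^{2}$)
$I{\left(-16,S \right)} l = \left(-1 - \frac{36}{119} - 16\right)^{2} \left(- \frac{26}{79}\right) = \left(- \frac{2059}{119}\right)^{2} \left(- \frac{26}{79}\right) = \frac{4239481}{14161} \left(- \frac{26}{79}\right) = - \frac{110226506}{1118719}$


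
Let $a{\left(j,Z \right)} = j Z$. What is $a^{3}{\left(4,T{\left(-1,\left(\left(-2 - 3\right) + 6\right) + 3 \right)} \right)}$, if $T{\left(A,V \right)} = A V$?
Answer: $-4096$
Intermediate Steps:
$a{\left(j,Z \right)} = Z j$
$a^{3}{\left(4,T{\left(-1,\left(\left(-2 - 3\right) + 6\right) + 3 \right)} \right)} = \left(- (\left(\left(-2 - 3\right) + 6\right) + 3) 4\right)^{3} = \left(- (\left(-5 + 6\right) + 3) 4\right)^{3} = \left(- (1 + 3) 4\right)^{3} = \left(\left(-1\right) 4 \cdot 4\right)^{3} = \left(\left(-4\right) 4\right)^{3} = \left(-16\right)^{3} = -4096$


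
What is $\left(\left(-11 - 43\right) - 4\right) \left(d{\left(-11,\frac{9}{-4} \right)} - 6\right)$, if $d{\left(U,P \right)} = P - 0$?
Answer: $\frac{957}{2} \approx 478.5$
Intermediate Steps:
$d{\left(U,P \right)} = P$ ($d{\left(U,P \right)} = P + 0 = P$)
$\left(\left(-11 - 43\right) - 4\right) \left(d{\left(-11,\frac{9}{-4} \right)} - 6\right) = \left(\left(-11 - 43\right) - 4\right) \left(\frac{9}{-4} - 6\right) = \left(-54 - 4\right) \left(9 \left(- \frac{1}{4}\right) - 6\right) = - 58 \left(- \frac{9}{4} - 6\right) = \left(-58\right) \left(- \frac{33}{4}\right) = \frac{957}{2}$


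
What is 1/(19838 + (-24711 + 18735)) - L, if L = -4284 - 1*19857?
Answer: 334642543/13862 ≈ 24141.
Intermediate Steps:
L = -24141 (L = -4284 - 19857 = -24141)
1/(19838 + (-24711 + 18735)) - L = 1/(19838 + (-24711 + 18735)) - 1*(-24141) = 1/(19838 - 5976) + 24141 = 1/13862 + 24141 = 334642543/13862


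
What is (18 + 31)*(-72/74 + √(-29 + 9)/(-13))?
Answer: -1764/37 - 98*I*√5/13 ≈ -47.676 - 16.857*I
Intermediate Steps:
(18 + 31)*(-72/74 + √(-29 + 9)/(-13)) = 49*(-72*1/74 + √(-20)*(-1/13)) = 49*(-36/37 + (2*I*√5)*(-1/13)) = 49*(-36/37 - 2*I*√5/13) = -1764/37 - 98*I*√5/13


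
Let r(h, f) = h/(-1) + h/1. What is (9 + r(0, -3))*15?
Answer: 135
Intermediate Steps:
r(h, f) = 0 (r(h, f) = h*(-1) + h*1 = -h + h = 0)
(9 + r(0, -3))*15 = (9 + 0)*15 = 9*15 = 135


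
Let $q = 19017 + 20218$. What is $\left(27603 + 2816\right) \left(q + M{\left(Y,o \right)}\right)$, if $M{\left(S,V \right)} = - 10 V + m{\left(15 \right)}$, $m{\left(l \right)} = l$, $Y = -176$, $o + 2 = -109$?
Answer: $1227710840$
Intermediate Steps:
$o = -111$ ($o = -2 - 109 = -111$)
$M{\left(S,V \right)} = 15 - 10 V$ ($M{\left(S,V \right)} = - 10 V + 15 = 15 - 10 V$)
$q = 39235$
$\left(27603 + 2816\right) \left(q + M{\left(Y,o \right)}\right) = \left(27603 + 2816\right) \left(39235 + \left(15 - -1110\right)\right) = 30419 \left(39235 + \left(15 + 1110\right)\right) = 30419 \left(39235 + 1125\right) = 30419 \cdot 40360 = 1227710840$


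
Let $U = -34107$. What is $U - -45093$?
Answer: $10986$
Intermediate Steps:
$U - -45093 = -34107 - -45093 = -34107 + 45093 = 10986$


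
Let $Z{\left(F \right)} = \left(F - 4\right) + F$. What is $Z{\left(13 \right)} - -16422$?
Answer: $16444$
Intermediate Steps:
$Z{\left(F \right)} = -4 + 2 F$ ($Z{\left(F \right)} = \left(-4 + F\right) + F = -4 + 2 F$)
$Z{\left(13 \right)} - -16422 = \left(-4 + 2 \cdot 13\right) - -16422 = \left(-4 + 26\right) + 16422 = 22 + 16422 = 16444$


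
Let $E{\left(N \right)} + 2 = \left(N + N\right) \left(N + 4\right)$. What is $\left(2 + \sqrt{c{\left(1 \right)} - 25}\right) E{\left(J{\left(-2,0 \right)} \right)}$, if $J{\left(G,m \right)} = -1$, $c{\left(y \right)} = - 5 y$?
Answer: $-16 - 8 i \sqrt{30} \approx -16.0 - 43.818 i$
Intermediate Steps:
$E{\left(N \right)} = -2 + 2 N \left(4 + N\right)$ ($E{\left(N \right)} = -2 + \left(N + N\right) \left(N + 4\right) = -2 + 2 N \left(4 + N\right)$)
$\left(2 + \sqrt{c{\left(1 \right)} - 25}\right) E{\left(J{\left(-2,0 \right)} \right)} = \left(2 + \sqrt{\left(-5\right) 1 - 25}\right) \left(-2 + 2 \left(-1\right)^{2} + 8 \left(-1\right)\right) = \left(2 + \sqrt{-5 - 25}\right) \left(-2 + 2 \cdot 1 - 8\right) = \left(2 + \sqrt{-30}\right) \left(-2 + 2 - 8\right) = \left(2 + i \sqrt{30}\right) \left(-8\right) = -16 - 8 i \sqrt{30}$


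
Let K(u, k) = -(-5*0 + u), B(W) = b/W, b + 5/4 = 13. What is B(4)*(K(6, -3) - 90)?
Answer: -282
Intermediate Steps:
b = 47/4 (b = -5/4 + 13 = 47/4 ≈ 11.750)
B(W) = 47/(4*W)
K(u, k) = -u (K(u, k) = -(0 + u) = -u)
B(4)*(K(6, -3) - 90) = ((47/4)/4)*(-1*6 - 90) = ((47/4)*(1/4))*(-6 - 90) = (47/16)*(-96) = -282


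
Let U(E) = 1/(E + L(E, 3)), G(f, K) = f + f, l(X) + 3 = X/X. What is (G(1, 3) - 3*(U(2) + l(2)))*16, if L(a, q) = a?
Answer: 116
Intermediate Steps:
l(X) = -2 (l(X) = -3 + X/X = -3 + 1 = -2)
G(f, K) = 2*f
U(E) = 1/(2*E) (U(E) = 1/(E + E) = 1/(2*E))
(G(1, 3) - 3*(U(2) + l(2)))*16 = (2*1 - 3*((1/2)/2 - 2))*16 = (2 - 3*((1/2)*(1/2) - 2))*16 = (2 - 3*(1/4 - 2))*16 = (2 - 3*(-7/4))*16 = (2 + 21/4)*16 = (29/4)*16 = 116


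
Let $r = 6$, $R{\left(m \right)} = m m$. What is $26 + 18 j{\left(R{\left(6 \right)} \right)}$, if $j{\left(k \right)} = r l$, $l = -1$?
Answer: $-82$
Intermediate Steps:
$R{\left(m \right)} = m^{2}$
$j{\left(k \right)} = -6$ ($j{\left(k \right)} = 6 \left(-1\right) = -6$)
$26 + 18 j{\left(R{\left(6 \right)} \right)} = 26 + 18 \left(-6\right) = 26 - 108 = -82$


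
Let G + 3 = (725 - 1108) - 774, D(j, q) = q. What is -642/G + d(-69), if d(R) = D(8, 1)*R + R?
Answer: -79719/580 ≈ -137.45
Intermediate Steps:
G = -1160 (G = -3 + ((725 - 1108) - 774) = -3 + (-383 - 774) = -3 - 1157 = -1160)
d(R) = 2*R (d(R) = 1*R + R = R + R = 2*R)
-642/G + d(-69) = -642/(-1160) + 2*(-69) = -642*(-1/1160) - 138 = 321/580 - 138 = -79719/580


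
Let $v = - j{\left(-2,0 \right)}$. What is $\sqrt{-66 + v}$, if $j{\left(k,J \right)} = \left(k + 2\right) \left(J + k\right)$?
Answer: $i \sqrt{66} \approx 8.124 i$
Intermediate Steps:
$j{\left(k,J \right)} = \left(2 + k\right) \left(J + k\right)$
$v = 0$ ($v = - (\left(-2\right)^{2} + 2 \cdot 0 + 2 \left(-2\right) + 0 \left(-2\right)) = - (4 + 0 - 4 + 0) = \left(-1\right) 0 = 0$)
$\sqrt{-66 + v} = \sqrt{-66 + 0} = \sqrt{-66} = i \sqrt{66}$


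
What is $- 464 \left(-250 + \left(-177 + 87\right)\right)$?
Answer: $157760$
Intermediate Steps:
$- 464 \left(-250 + \left(-177 + 87\right)\right) = - 464 \left(-250 - 90\right) = \left(-464\right) \left(-340\right) = 157760$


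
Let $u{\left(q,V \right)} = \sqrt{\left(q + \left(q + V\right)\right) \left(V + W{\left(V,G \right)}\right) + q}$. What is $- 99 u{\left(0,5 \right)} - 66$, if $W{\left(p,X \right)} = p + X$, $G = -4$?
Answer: $-66 - 99 \sqrt{30} \approx -608.25$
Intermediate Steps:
$W{\left(p,X \right)} = X + p$
$u{\left(q,V \right)} = \sqrt{q + \left(-4 + 2 V\right) \left(V + 2 q\right)}$ ($u{\left(q,V \right)} = \sqrt{\left(q + \left(q + V\right)\right) \left(V + \left(-4 + V\right)\right) + q} = \sqrt{\left(q + \left(V + q\right)\right) \left(-4 + 2 V\right) + q} = \sqrt{\left(V + 2 q\right) \left(-4 + 2 V\right) + q} = \sqrt{\left(-4 + 2 V\right) \left(V + 2 q\right) + q} = \sqrt{q + \left(-4 + 2 V\right) \left(V + 2 q\right)}$)
$- 99 u{\left(0,5 \right)} - 66 = - 99 \sqrt{\left(-7\right) 0 - 20 + 2 \cdot 5^{2} + 4 \cdot 5 \cdot 0} - 66 = - 99 \sqrt{0 - 20 + 2 \cdot 25 + 0} - 66 = - 99 \sqrt{0 - 20 + 50 + 0} - 66 = - 99 \sqrt{30} - 66 = -66 - 99 \sqrt{30}$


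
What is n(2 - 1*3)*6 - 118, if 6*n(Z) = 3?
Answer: -115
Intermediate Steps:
n(Z) = ½ (n(Z) = (⅙)*3 = ½)
n(2 - 1*3)*6 - 118 = (½)*6 - 118 = 3 - 118 = -115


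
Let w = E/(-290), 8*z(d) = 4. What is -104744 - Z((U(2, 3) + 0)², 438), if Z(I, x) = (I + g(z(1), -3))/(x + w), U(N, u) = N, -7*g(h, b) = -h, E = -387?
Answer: -31138613307/297283 ≈ -1.0474e+5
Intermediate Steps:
z(d) = ½ (z(d) = (⅛)*4 = ½)
g(h, b) = h/7 (g(h, b) = -(-1)*h/7 = h/7)
w = 387/290 (w = -387/(-290) = -387*(-1/290) = 387/290 ≈ 1.3345)
Z(I, x) = (1/14 + I)/(387/290 + x) (Z(I, x) = (I + (⅐)*(½))/(x + 387/290) = (I + 1/14)/(387/290 + x) = (1/14 + I)/(387/290 + x))
-104744 - Z((U(2, 3) + 0)², 438) = -104744 - 145*(1 + 14*(2 + 0)²)/(7*(387 + 290*438)) = -104744 - 145*(1 + 14*2²)/(7*(387 + 127020)) = -104744 - 145*(1 + 14*4)/(7*127407) = -104744 - 145*(1 + 56)/(7*127407) = -104744 - 145*57/(7*127407) = -104744 - 1*2755/297283 = -104744 - 2755/297283 = -31138613307/297283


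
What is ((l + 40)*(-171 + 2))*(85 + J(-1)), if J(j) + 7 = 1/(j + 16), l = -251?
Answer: 41756689/15 ≈ 2.7838e+6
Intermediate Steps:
J(j) = -7 + 1/(16 + j) (J(j) = -7 + 1/(j + 16) = -7 + 1/(16 + j))
((l + 40)*(-171 + 2))*(85 + J(-1)) = ((-251 + 40)*(-171 + 2))*(85 + (-111 - 7*(-1))/(16 - 1)) = (-211*(-169))*(85 + (-111 + 7)/15) = 35659*(85 + (1/15)*(-104)) = 35659*(85 - 104/15) = 35659*(1171/15) = 41756689/15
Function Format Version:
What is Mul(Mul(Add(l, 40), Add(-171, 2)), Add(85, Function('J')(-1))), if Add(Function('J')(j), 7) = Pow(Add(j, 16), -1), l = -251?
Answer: Rational(41756689, 15) ≈ 2.7838e+6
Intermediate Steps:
Function('J')(j) = Add(-7, Pow(Add(16, j), -1)) (Function('J')(j) = Add(-7, Pow(Add(j, 16), -1)) = Add(-7, Pow(Add(16, j), -1)))
Mul(Mul(Add(l, 40), Add(-171, 2)), Add(85, Function('J')(-1))) = Mul(Mul(Add(-251, 40), Add(-171, 2)), Add(85, Mul(Pow(Add(16, -1), -1), Add(-111, Mul(-7, -1))))) = Mul(Mul(-211, -169), Add(85, Mul(Pow(15, -1), Add(-111, 7)))) = Mul(35659, Add(85, Mul(Rational(1, 15), -104))) = Mul(35659, Add(85, Rational(-104, 15))) = Mul(35659, Rational(1171, 15)) = Rational(41756689, 15)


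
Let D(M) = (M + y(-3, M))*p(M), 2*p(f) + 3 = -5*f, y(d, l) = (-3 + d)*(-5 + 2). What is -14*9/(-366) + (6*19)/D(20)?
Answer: 1797/6283 ≈ 0.28601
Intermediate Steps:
y(d, l) = 9 - 3*d (y(d, l) = (-3 + d)*(-3) = 9 - 3*d)
p(f) = -3/2 - 5*f/2 (p(f) = -3/2 + (-5*f)/2 = -3/2 - 5*f/2)
D(M) = (18 + M)*(-3/2 - 5*M/2) (D(M) = (M + (9 - 3*(-3)))*(-3/2 - 5*M/2) = (M + (9 + 9))*(-3/2 - 5*M/2) = (M + 18)*(-3/2 - 5*M/2) = (18 + M)*(-3/2 - 5*M/2))
-14*9/(-366) + (6*19)/D(20) = -14*9/(-366) + (6*19)/((-(3 + 5*20)*(18 + 20)/2)) = -126*(-1/366) + 114/((-1/2*(3 + 100)*38)) = 21/61 + 114/((-1/2*103*38)) = 21/61 + 114/(-1957) = 21/61 + 114*(-1/1957) = 21/61 - 6/103 = 1797/6283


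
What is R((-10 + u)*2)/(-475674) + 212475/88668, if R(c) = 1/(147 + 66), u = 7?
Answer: 398660395783/166365078804 ≈ 2.3963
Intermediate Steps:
R(c) = 1/213
R((-10 + u)*2)/(-475674) + 212475/88668 = (1/213)/(-475674) + 212475/88668 = (1/213)*(-1/475674) + 212475*(1/88668) = -1/101318562 + 70825/29556 = 398660395783/166365078804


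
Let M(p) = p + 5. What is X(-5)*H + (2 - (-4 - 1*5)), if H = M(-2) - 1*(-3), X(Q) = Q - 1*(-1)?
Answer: -13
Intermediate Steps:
M(p) = 5 + p
X(Q) = 1 + Q (X(Q) = Q + 1 = 1 + Q)
H = 6 (H = (5 - 2) - 1*(-3) = 3 + 3 = 6)
X(-5)*H + (2 - (-4 - 1*5)) = (1 - 5)*6 + (2 - (-4 - 1*5)) = -4*6 + (2 - (-4 - 5)) = -24 + (2 - 1*(-9)) = -24 + (2 + 9) = -24 + 11 = -13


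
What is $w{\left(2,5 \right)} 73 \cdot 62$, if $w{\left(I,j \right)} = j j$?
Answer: $113150$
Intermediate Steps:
$w{\left(I,j \right)} = j^{2}$
$w{\left(2,5 \right)} 73 \cdot 62 = 5^{2} \cdot 73 \cdot 62 = 25 \cdot 73 \cdot 62 = 1825 \cdot 62 = 113150$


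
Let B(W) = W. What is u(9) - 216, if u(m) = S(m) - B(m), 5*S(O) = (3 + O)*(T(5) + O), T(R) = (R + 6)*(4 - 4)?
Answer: -1017/5 ≈ -203.40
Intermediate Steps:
T(R) = 0 (T(R) = (6 + R)*0 = 0)
S(O) = O*(3 + O)/5 (S(O) = ((3 + O)*(0 + O))/5 = ((3 + O)*O)/5 = (O*(3 + O))/5 = O*(3 + O)/5)
u(m) = -m + m*(3 + m)/5 (u(m) = m*(3 + m)/5 - m = -m + m*(3 + m)/5)
u(9) - 216 = (1/5)*9*(-2 + 9) - 216 = (1/5)*9*7 - 216 = 63/5 - 216 = -1017/5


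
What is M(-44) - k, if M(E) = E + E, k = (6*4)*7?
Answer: -256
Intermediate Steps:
k = 168 (k = 24*7 = 168)
M(E) = 2*E
M(-44) - k = 2*(-44) - 1*168 = -88 - 168 = -256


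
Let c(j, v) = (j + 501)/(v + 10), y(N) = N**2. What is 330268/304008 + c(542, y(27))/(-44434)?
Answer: 677787671389/623914212363 ≈ 1.0863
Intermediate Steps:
c(j, v) = (501 + j)/(10 + v)
330268/304008 + c(542, y(27))/(-44434) = 330268/304008 + ((501 + 542)/(10 + 27**2))/(-44434) = 330268*(1/304008) + (1043/(10 + 729))*(-1/44434) = 82567/76002 + (1043/739)*(-1/44434) = 82567/76002 - 1043/32836726 = 677787671389/623914212363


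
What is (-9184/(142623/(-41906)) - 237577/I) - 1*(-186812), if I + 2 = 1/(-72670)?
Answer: 30872961861050/100139949 ≈ 3.0830e+5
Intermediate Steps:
I = -145341/72670 (I = -2 + 1/(-72670) = -2 - 1/72670 = -145341/72670 ≈ -2.0000)
(-9184/(142623/(-41906)) - 237577/I) - 1*(-186812) = (-9184/(142623/(-41906)) - 237577/(-145341/72670)) - 1*(-186812) = (-9184/(142623*(-1/41906)) - 237577*(-72670/145341)) + 186812 = (-9184/(-6201/1822) + 17264720590/145341) + 186812 = (-9184*(-1822/6201) + 17264720590/145341) + 186812 = (16733248/6201 + 17264720590/145341) + 186812 = 12165617708462/100139949 + 186812 = 30872961861050/100139949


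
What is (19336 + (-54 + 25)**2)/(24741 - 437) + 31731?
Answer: 771210401/24304 ≈ 31732.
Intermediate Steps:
(19336 + (-54 + 25)**2)/(24741 - 437) + 31731 = (19336 + (-29)**2)/24304 + 31731 = (19336 + 841)*(1/24304) + 31731 = 20177*(1/24304) + 31731 = 20177/24304 + 31731 = 771210401/24304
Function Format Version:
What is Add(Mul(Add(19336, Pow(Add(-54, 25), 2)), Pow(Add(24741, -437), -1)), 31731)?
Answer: Rational(771210401, 24304) ≈ 31732.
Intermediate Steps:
Add(Mul(Add(19336, Pow(Add(-54, 25), 2)), Pow(Add(24741, -437), -1)), 31731) = Add(Mul(Add(19336, Pow(-29, 2)), Pow(24304, -1)), 31731) = Add(Mul(Add(19336, 841), Rational(1, 24304)), 31731) = Add(Mul(20177, Rational(1, 24304)), 31731) = Add(Rational(20177, 24304), 31731) = Rational(771210401, 24304)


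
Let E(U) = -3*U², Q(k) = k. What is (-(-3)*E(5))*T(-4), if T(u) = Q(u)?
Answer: 900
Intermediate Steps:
T(u) = u
(-(-3)*E(5))*T(-4) = -(-3)*(-3*5²)*(-4) = -(-3)*(-3*25)*(-4) = -(-3)*(-75)*(-4) = -3*75*(-4) = -225*(-4) = 900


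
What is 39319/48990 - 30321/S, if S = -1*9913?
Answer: 81530219/21114690 ≈ 3.8613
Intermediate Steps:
S = -9913
39319/48990 - 30321/S = 39319/48990 - 30321/(-9913) = 39319*(1/48990) - 30321*(-1/9913) = 39319/48990 + 30321/9913 = 81530219/21114690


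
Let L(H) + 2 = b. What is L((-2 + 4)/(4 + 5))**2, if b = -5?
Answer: 49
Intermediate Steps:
L(H) = -7 (L(H) = -2 - 5 = -7)
L((-2 + 4)/(4 + 5))**2 = (-7)**2 = 49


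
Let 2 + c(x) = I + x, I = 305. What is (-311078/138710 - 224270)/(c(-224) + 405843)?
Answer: -15554401389/28152720310 ≈ -0.55250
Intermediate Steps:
c(x) = 303 + x (c(x) = -2 + (305 + x) = 303 + x)
(-311078/138710 - 224270)/(c(-224) + 405843) = (-311078/138710 - 224270)/((303 - 224) + 405843) = (-311078*1/138710 - 224270)/(79 + 405843) = (-155539/69355 - 224270)/405922 = -15554401389/69355*1/405922 = -15554401389/28152720310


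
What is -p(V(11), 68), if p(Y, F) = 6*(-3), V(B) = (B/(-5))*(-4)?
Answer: 18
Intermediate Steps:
V(B) = 4*B/5 (V(B) = (B*(-⅕))*(-4) = -B/5*(-4) = 4*B/5)
p(Y, F) = -18
-p(V(11), 68) = -1*(-18) = 18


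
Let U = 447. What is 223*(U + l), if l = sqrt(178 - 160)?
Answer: 99681 + 669*sqrt(2) ≈ 1.0063e+5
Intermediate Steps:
l = 3*sqrt(2) (l = sqrt(18) = 3*sqrt(2) ≈ 4.2426)
223*(U + l) = 223*(447 + 3*sqrt(2)) = 99681 + 669*sqrt(2)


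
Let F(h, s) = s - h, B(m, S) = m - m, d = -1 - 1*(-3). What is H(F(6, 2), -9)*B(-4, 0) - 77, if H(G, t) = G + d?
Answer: -77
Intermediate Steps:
d = 2 (d = -1 + 3 = 2)
B(m, S) = 0
H(G, t) = 2 + G (H(G, t) = G + 2 = 2 + G)
H(F(6, 2), -9)*B(-4, 0) - 77 = (2 + (2 - 1*6))*0 - 77 = (2 + (2 - 6))*0 - 77 = (2 - 4)*0 - 77 = -2*0 - 77 = 0 - 77 = -77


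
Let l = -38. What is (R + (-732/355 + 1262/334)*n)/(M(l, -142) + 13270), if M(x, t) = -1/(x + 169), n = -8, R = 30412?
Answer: 236083134492/103059206165 ≈ 2.2908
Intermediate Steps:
M(x, t) = -1/(169 + x)
(R + (-732/355 + 1262/334)*n)/(M(l, -142) + 13270) = (30412 + (-732/355 + 1262/334)*(-8))/(-1/(169 - 38) + 13270) = (30412 + (-732*1/355 + 1262*(1/334))*(-8))/(-1/131 + 13270) = (30412 + (-732/355 + 631/167)*(-8))/(-1*1/131 + 13270) = (30412 + (101761/59285)*(-8))/(-1/131 + 13270) = (30412 - 814088/59285)/(1738369/131) = (1802161332/59285)*(131/1738369) = 236083134492/103059206165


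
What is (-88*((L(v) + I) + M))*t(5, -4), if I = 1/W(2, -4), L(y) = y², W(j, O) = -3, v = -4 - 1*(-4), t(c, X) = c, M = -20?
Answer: 26840/3 ≈ 8946.7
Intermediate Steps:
v = 0 (v = -4 + 4 = 0)
I = -⅓ (I = 1/(-3) = -⅓ ≈ -0.33333)
(-88*((L(v) + I) + M))*t(5, -4) = -88*((0² - ⅓) - 20)*5 = -88*((0 - ⅓) - 20)*5 = -88*(-⅓ - 20)*5 = -88*(-61/3)*5 = (5368/3)*5 = 26840/3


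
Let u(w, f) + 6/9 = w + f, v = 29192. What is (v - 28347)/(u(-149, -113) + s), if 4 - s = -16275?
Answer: 2535/48049 ≈ 0.052759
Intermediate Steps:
u(w, f) = -⅔ + f + w (u(w, f) = -⅔ + (w + f) = -⅔ + (f + w) = -⅔ + f + w)
s = 16279 (s = 4 - 1*(-16275) = 4 + 16275 = 16279)
(v - 28347)/(u(-149, -113) + s) = (29192 - 28347)/((-⅔ - 113 - 149) + 16279) = 845/(-788/3 + 16279) = 845/(48049/3) = 845*(3/48049) = 2535/48049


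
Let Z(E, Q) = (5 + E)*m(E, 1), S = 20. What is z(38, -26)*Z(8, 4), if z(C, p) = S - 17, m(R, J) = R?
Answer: 312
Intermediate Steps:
Z(E, Q) = E*(5 + E) (Z(E, Q) = (5 + E)*E = E*(5 + E))
z(C, p) = 3 (z(C, p) = 20 - 17 = 3)
z(38, -26)*Z(8, 4) = 3*(8*(5 + 8)) = 3*(8*13) = 3*104 = 312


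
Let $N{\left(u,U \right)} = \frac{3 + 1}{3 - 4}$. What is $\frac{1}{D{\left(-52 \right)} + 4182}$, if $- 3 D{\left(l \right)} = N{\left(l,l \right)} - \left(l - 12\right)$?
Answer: $\frac{1}{4162} \approx 0.00024027$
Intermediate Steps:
$N{\left(u,U \right)} = -4$ ($N{\left(u,U \right)} = \frac{4}{-1} = 4 \left(-1\right) = -4$)
$D{\left(l \right)} = - \frac{8}{3} + \frac{l}{3}$ ($D{\left(l \right)} = - \frac{-4 - \left(l - 12\right)}{3} = - \frac{-4 - \left(-12 + l\right)}{3} = - \frac{8 - l}{3} = - \frac{8}{3} + \frac{l}{3}$)
$\frac{1}{D{\left(-52 \right)} + 4182} = \frac{1}{\left(- \frac{8}{3} + \frac{1}{3} \left(-52\right)\right) + 4182} = \frac{1}{\left(- \frac{8}{3} - \frac{52}{3}\right) + 4182} = \frac{1}{-20 + 4182} = \frac{1}{4162}$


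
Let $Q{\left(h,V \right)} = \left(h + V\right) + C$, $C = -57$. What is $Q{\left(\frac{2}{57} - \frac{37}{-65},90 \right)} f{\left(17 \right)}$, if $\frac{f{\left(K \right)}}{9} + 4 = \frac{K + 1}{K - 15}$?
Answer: $\frac{373512}{247} \approx 1512.2$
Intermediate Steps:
$Q{\left(h,V \right)} = -57 + V + h$ ($Q{\left(h,V \right)} = \left(h + V\right) - 57 = \left(V + h\right) - 57 = -57 + V + h$)
$f{\left(K \right)} = -36 + \frac{9 \left(1 + K\right)}{-15 + K}$ ($f{\left(K \right)} = -36 + 9 \frac{K + 1}{K - 15} = -36 + 9 \frac{1 + K}{-15 + K} = -36 + \frac{9 \left(1 + K\right)}{-15 + K}$)
$Q{\left(\frac{2}{57} - \frac{37}{-65},90 \right)} f{\left(17 \right)} = \left(-57 + 90 + \left(\frac{2}{57} - \frac{37}{-65}\right)\right) \frac{9 \left(61 - 51\right)}{-15 + 17} = \left(-57 + 90 + \left(2 \cdot \frac{1}{57} - - \frac{37}{65}\right)\right) \frac{9 \left(61 - 51\right)}{2} = \left(-57 + 90 + \left(\frac{2}{57} + \frac{37}{65}\right)\right) 9 \cdot \frac{1}{2} \cdot 10 = \left(-57 + 90 + \frac{2239}{3705}\right) 45 = \frac{124504}{3705} \cdot 45 = \frac{373512}{247}$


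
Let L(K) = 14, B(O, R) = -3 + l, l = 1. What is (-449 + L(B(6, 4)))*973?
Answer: -423255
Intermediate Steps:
B(O, R) = -2 (B(O, R) = -3 + 1 = -2)
(-449 + L(B(6, 4)))*973 = (-449 + 14)*973 = -435*973 = -423255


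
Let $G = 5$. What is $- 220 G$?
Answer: $-1100$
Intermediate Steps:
$- 220 G = \left(-220\right) 5 = -1100$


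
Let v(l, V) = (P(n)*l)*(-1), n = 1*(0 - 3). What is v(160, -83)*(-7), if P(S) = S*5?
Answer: -16800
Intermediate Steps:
n = -3 (n = 1*(-3) = -3)
P(S) = 5*S
v(l, V) = 15*l (v(l, V) = ((5*(-3))*l)*(-1) = -15*l*(-1) = 15*l)
v(160, -83)*(-7) = (15*160)*(-7) = 2400*(-7) = -16800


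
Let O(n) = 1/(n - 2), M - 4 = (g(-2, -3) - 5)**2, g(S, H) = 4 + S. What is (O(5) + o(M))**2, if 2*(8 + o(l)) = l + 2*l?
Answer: 5041/36 ≈ 140.03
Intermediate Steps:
M = 13 (M = 4 + ((4 - 2) - 5)**2 = 4 + (2 - 5)**2 = 4 + (-3)**2 = 4 + 9 = 13)
O(n) = 1/(-2 + n)
o(l) = -8 + 3*l/2 (o(l) = -8 + (l + 2*l)/2 = -8 + (3*l)/2 = -8 + 3*l/2)
(O(5) + o(M))**2 = (1/(-2 + 5) + (-8 + (3/2)*13))**2 = (1/3 + (-8 + 39/2))**2 = (1/3 + 23/2)**2 = (71/6)**2 = 5041/36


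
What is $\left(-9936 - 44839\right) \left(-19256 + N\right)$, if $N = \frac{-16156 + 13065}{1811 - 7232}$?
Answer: $\frac{5717616345875}{5421} \approx 1.0547 \cdot 10^{9}$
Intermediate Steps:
$N = \frac{3091}{5421}$ ($N = - \frac{3091}{-5421} = \left(-3091\right) \left(- \frac{1}{5421}\right) = \frac{3091}{5421} \approx 0.57019$)
$\left(-9936 - 44839\right) \left(-19256 + N\right) = \left(-9936 - 44839\right) \left(-19256 + \frac{3091}{5421}\right) = \left(-54775\right) \left(- \frac{104383685}{5421}\right) = \frac{5717616345875}{5421}$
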